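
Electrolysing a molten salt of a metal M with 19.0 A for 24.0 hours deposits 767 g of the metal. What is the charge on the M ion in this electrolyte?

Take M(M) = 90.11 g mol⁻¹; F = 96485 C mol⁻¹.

Q = I·t = 19.00 A × 86400 s = 1642000 C, so n(e⁻) = 1642000/96485 = 17.01 mol.
n(M) deposited = 767 / 90.11 = 8.512 mol.
Electrons per atom = n(e⁻)/n(M) = 17.01 / 8.512 = 2.00 ≈ 2, so the ion is M²⁺.

+2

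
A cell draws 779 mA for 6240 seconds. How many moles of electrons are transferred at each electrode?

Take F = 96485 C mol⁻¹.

0.0504 mol

Q = I·t = 0.7790 A × 6240.0 s = 4861 C.
n(e⁻) = Q/F = 4861 / 96485 = 0.0504 mol.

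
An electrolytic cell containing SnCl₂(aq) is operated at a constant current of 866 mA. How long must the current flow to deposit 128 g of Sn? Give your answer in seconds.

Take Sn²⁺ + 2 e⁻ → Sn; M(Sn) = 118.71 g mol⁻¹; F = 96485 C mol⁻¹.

n(Sn) = m/M = 128 / 118.71 = 1.078 mol.
Each Sn atom requires 2 electrons, so n(e⁻) = 2 × 1.078 = 2.157 mol.
Q = n(e⁻)·F = 2.157 × 96485 = 208100 C.
t = Q/I = 208100 / 0.8660 A = 240300 s.

2.40 × 10⁵ s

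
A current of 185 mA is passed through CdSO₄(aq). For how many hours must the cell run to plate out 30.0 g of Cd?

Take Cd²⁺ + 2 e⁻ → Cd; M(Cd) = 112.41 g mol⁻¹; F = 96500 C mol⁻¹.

n(Cd) = m/M = 30.0 / 112.41 = 0.2669 mol.
Each Cd atom requires 2 electrons, so n(e⁻) = 2 × 0.2669 = 0.5338 mol.
Q = n(e⁻)·F = 0.5338 × 96500 = 51510 C.
t = Q/I = 51510 / 0.1850 A = 278400 s = 77.3 h.

77.3 h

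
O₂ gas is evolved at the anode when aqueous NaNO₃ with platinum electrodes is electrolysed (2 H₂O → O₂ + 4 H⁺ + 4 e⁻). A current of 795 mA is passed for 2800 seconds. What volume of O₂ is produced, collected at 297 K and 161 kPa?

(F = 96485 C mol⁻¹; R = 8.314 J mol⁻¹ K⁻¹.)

Q = I·t = 0.7950 A × 2800.0 s = 2226 C.
n(e⁻) = Q/F = 2226 / 96485 = 0.02307 mol.
4 electrons are transferred per O₂ molecule, so n(O₂) = 0.02307 / 4 = 0.005768 mol.
V = nRT/P = (0.005768 × 8.314 × 297) / (161 × 10³ Pa) = 8.85 × 10⁻⁵ m³ = 0.0885 L.

0.0885 L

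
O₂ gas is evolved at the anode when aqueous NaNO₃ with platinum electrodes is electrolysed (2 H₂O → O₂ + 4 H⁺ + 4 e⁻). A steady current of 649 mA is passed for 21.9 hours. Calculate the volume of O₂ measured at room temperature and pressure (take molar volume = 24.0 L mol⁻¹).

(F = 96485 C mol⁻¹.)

Q = I·t = 0.6490 A × 78840 s = 51170 C.
n(e⁻) = Q/F = 51170 / 96485 = 0.5303 mol.
4 electrons are transferred per O₂ molecule, so n(O₂) = 0.5303 / 4 = 0.1326 mol.
V = n × V_m = 0.1326 × 24.0 = 3.18 L.

3.18 L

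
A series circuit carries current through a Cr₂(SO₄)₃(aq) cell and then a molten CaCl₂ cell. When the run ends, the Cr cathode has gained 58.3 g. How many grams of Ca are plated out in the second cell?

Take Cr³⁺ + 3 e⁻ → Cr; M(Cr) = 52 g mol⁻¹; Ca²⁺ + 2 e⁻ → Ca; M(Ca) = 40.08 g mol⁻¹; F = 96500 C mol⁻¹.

67.4 g

n(Cr) = 58.3 / 52 = 1.121 mol.
Since Cr³⁺ + 3 e⁻ → Cr, n(e⁻) passed = 3 × 1.121 = 3.363 mol.
Cells in series carry the same charge, so the same 3.363 mol of electrons passes through cell 2.
Ca²⁺ + 2 e⁻ → Ca, so n(Ca) = 3.363 / 2 = 1.682 mol.
m(Ca) = 1.682 × 40.08 = 67.4 g.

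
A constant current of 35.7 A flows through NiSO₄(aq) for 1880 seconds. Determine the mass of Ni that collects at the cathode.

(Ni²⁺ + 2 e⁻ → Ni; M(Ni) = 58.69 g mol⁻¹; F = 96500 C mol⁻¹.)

20.4 g

Q = I·t = 35.70 A × 1880.0 s = 67120 C.
n(e⁻) = Q/F = 67120 / 96500 = 0.6955 mol.
Ni²⁺ + 2 e⁻ → Ni, so n(Ni) = n(e⁻)/2 = 0.3478 mol.
m = n·M = 0.3478 × 58.69 = 20.4 g.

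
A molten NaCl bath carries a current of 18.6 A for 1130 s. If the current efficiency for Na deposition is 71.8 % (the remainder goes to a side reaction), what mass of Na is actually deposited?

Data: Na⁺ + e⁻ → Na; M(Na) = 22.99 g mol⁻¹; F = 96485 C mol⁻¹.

Q = I·t = 18.60 × 1130.0 = 21020 C.
n(e⁻) = 21020/96485 = 0.2178 mol; theoretically n(Na) = 0.2178/1 = 0.2178 mol, m_theo = 5.008 g.
At 71.8 % efficiency, m_actual = 0.718 × 5.008 = 3.60 g.

3.60 g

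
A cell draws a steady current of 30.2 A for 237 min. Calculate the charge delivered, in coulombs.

Q = I·t = 30.20 A × 14220 s = 4.29 × 10⁵ C.

4.29 × 10⁵ C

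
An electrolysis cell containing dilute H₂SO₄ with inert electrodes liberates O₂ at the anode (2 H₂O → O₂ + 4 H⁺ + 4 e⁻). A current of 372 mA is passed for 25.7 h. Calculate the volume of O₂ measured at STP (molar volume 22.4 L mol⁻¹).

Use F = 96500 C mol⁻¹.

2.00 L

Q = I·t = 0.3720 A × 92520 s = 34420 C.
n(e⁻) = Q/F = 34420 / 96500 = 0.3567 mol.
4 electrons are transferred per O₂ molecule, so n(O₂) = 0.3567 / 4 = 0.08916 mol.
V = n × V_m = 0.08916 × 22.4 = 2.00 L.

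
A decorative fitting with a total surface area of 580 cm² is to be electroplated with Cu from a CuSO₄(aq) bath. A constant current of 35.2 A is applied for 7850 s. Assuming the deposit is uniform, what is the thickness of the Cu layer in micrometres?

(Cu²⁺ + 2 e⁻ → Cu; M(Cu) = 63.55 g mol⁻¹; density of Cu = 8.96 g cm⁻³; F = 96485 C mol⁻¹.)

Q = I·t = 35.20 × 7850.0 = 276300 C; n(e⁻) = 2.864 mol.
n(Cu) = n(e⁻)/2 = 1.432 mol, so m = 1.432 × 63.55 = 91.00 g.
Volume = m/ρ = 91.00 / 8.96 = 10.16 cm³.
Thickness = V/A = 10.16 / 580 = 0.0175 cm = 175 μm.

175 μm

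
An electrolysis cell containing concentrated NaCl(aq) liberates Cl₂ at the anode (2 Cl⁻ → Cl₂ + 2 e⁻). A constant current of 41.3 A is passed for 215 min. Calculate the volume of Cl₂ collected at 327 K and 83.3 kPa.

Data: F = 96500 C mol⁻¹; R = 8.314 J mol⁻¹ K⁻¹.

90.1 L

Q = I·t = 41.30 A × 12900 s = 532800 C.
n(e⁻) = Q/F = 532800 / 96500 = 5.521 mol.
2 electrons are transferred per Cl₂ molecule, so n(Cl₂) = 5.521 / 2 = 2.760 mol.
V = nRT/P = (2.760 × 8.314 × 327) / (83.3 × 10³ Pa) = 0.0901 m³ = 90.1 L.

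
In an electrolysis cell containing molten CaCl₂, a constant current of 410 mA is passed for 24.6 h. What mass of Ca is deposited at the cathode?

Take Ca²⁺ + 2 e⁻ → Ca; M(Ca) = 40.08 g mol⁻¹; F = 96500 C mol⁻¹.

Q = I·t = 0.4100 A × 88560 s = 36310 C.
n(e⁻) = Q/F = 36310 / 96500 = 0.3763 mol.
Ca²⁺ + 2 e⁻ → Ca, so n(Ca) = n(e⁻)/2 = 0.1881 mol.
m = n·M = 0.1881 × 40.08 = 7.54 g.

7.54 g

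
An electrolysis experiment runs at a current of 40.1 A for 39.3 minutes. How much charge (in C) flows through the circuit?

94600 C

Q = I·t = 40.10 A × 2358.0 s = 94600 C.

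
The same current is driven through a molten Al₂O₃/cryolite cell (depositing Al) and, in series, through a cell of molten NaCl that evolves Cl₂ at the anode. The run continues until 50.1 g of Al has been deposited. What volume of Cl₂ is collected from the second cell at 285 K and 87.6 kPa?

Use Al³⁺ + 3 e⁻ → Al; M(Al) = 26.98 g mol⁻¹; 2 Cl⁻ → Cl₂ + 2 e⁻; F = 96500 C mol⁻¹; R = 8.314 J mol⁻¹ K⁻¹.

n(Al) = 50.1 / 26.98 = 1.857 mol, so n(e⁻) = 3 × 1.857 = 5.571 mol.
The cells are in series, so the same 5.571 mol of electrons passes through the second cell.
2 Cl⁻ → Cl₂ + 2 e⁻ — 2 mol e⁻ per mol Cl₂, so n(Cl₂) = 5.571/2 = 2.785 mol.
V = nRT/P = (2.785 × 8.314 × 285) / (87.6 × 10³) = 0.0753 m³ = 75.3 L.

75.3 L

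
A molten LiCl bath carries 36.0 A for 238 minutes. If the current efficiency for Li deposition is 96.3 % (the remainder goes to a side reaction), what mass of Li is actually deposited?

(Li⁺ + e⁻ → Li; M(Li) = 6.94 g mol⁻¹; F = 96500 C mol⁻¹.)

35.6 g

Q = I·t = 36.00 × 14280 = 514100 C.
n(e⁻) = 514100/96500 = 5.327 mol; theoretically n(Li) = 5.327/1 = 5.327 mol, m_theo = 36.97 g.
At 96.3 % efficiency, m_actual = 0.963 × 36.97 = 35.6 g.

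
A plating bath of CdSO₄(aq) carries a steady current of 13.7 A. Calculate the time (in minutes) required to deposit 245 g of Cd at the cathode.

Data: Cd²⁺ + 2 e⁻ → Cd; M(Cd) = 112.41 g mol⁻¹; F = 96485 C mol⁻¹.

n(Cd) = m/M = 245 / 112.41 = 2.180 mol.
Each Cd atom requires 2 electrons, so n(e⁻) = 2 × 2.180 = 4.359 mol.
Q = n(e⁻)·F = 4.359 × 96485 = 420600 C.
t = Q/I = 420600 / 13.70 A = 30700 s = 512 min.

512 min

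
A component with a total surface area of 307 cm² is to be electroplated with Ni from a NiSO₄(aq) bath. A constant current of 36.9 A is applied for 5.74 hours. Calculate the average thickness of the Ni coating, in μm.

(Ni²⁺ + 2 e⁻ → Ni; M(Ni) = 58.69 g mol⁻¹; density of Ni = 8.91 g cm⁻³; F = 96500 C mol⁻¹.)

848 μm

Q = I·t = 36.90 × 20664 = 762500 C; n(e⁻) = 7.902 mol.
n(Ni) = n(e⁻)/2 = 3.951 mol, so m = 3.951 × 58.69 = 231.9 g.
Volume = m/ρ = 231.9 / 8.91 = 26.02 cm³.
Thickness = V/A = 26.02 / 307 = 0.0848 cm = 848 μm.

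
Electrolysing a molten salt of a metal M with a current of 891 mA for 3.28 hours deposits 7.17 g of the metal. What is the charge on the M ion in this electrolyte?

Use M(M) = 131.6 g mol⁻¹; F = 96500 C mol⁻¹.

+2

Q = I·t = 0.8910 A × 11808 s = 10520 C, so n(e⁻) = 10520/96500 = 0.1090 mol.
n(M) deposited = 7.17 / 131.6 = 0.05448 mol.
Electrons per atom = n(e⁻)/n(M) = 0.1090 / 0.05448 = 2.00 ≈ 2, so the ion is M²⁺.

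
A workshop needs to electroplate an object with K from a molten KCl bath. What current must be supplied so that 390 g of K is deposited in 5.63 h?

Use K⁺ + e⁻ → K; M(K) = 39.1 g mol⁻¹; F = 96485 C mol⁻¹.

47.5 A

n(K) = 390 / 39.1 = 9.974 mol.
n(e⁻) = 1 × 9.974 = 9.974 mol.
Q = n(e⁻)·F = 9.974 × 96485 = 962400 C.
I = Q/t = 962400 / 20268 s = 47.5 A.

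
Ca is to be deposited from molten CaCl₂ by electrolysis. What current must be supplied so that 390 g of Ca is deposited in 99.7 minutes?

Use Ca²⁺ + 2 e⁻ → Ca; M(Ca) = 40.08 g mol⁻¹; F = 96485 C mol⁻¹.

n(Ca) = 390 / 40.08 = 9.731 mol.
n(e⁻) = 2 × 9.731 = 19.46 mol.
Q = n(e⁻)·F = 19.46 × 96485 = 1878000 C.
I = Q/t = 1878000 / 5982.0 s = 314 A.

314 A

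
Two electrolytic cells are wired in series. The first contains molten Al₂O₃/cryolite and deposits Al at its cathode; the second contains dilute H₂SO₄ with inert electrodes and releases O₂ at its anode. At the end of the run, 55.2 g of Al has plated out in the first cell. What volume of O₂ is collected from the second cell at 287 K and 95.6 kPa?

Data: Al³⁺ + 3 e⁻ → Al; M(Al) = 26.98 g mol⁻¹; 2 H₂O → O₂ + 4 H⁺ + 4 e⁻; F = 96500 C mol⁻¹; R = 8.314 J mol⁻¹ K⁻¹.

38.3 L

n(Al) = 55.2 / 26.98 = 2.046 mol, so n(e⁻) = 3 × 2.046 = 6.138 mol.
The cells are in series, so the same 6.138 mol of electrons passes through the second cell.
2 H₂O → O₂ + 4 H⁺ + 4 e⁻ — 4 mol e⁻ per mol O₂, so n(O₂) = 6.138/4 = 1.534 mol.
V = nRT/P = (1.534 × 8.314 × 287) / (95.6 × 10³) = 0.0383 m³ = 38.3 L.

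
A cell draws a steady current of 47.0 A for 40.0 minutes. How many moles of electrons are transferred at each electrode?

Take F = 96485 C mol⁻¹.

Q = I·t = 47.00 A × 2400.0 s = 112800 C.
n(e⁻) = Q/F = 112800 / 96485 = 1.17 mol.

1.17 mol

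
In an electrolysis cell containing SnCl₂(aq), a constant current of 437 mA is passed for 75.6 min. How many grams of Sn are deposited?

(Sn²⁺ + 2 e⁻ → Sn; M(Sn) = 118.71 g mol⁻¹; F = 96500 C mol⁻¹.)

Q = I·t = 0.4370 A × 4536.0 s = 1982 C.
n(e⁻) = Q/F = 1982 / 96500 = 0.02054 mol.
Sn²⁺ + 2 e⁻ → Sn, so n(Sn) = n(e⁻)/2 = 0.01027 mol.
m = n·M = 0.01027 × 118.71 = 1.22 g.

1.22 g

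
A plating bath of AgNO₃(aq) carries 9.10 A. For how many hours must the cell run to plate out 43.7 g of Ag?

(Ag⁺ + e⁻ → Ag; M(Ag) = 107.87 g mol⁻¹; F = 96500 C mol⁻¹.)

n(Ag) = m/M = 43.7 / 107.87 = 0.4051 mol.
Each Ag atom requires 1 electron, so n(e⁻) = 1 × 0.4051 = 0.4051 mol.
Q = n(e⁻)·F = 0.4051 × 96500 = 39090 C.
t = Q/I = 39090 / 9.100 A = 4296 s = 1.19 h.

1.19 h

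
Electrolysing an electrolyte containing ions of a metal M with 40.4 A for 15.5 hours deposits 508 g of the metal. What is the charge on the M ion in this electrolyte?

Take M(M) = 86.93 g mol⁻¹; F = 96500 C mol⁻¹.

+4

Q = I·t = 40.40 A × 55800 s = 2254000 C, so n(e⁻) = 2254000/96500 = 23.36 mol.
n(M) deposited = 508 / 86.93 = 5.844 mol.
Electrons per atom = n(e⁻)/n(M) = 23.36 / 5.844 = 4.00 ≈ 4, so the ion is M⁴⁺.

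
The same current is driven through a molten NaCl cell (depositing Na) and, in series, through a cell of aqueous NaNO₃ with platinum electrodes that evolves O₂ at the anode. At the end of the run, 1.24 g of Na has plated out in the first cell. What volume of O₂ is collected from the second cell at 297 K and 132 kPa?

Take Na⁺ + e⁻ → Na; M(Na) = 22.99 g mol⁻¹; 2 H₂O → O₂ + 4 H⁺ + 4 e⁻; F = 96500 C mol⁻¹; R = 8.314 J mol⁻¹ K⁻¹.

0.252 L

n(Na) = 1.24 / 22.99 = 0.05394 mol, so n(e⁻) = 1 × 0.05394 = 0.05394 mol.
The cells are in series, so the same 0.05394 mol of electrons passes through the second cell.
2 H₂O → O₂ + 4 H⁺ + 4 e⁻ — 4 mol e⁻ per mol O₂, so n(O₂) = 0.05394/4 = 0.01348 mol.
V = nRT/P = (0.01348 × 8.314 × 297) / (132 × 10³) = 2.52 × 10⁻⁴ m³ = 0.252 L.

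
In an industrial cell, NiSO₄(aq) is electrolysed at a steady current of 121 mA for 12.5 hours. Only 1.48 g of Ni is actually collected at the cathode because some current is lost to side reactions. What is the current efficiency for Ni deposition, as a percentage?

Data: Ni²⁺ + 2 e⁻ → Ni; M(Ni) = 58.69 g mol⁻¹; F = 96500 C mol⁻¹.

Q = I·t = 0.1210 × 45000 = 5445 C; n(e⁻) = 5445/96500 = 0.05642 mol.
Theoretical n(Ni) = n(e⁻)/2 = 0.02821 mol, i.e. m_theo = 0.02821 × 58.69 = 1.656 g.
Efficiency = m_actual / m_theo = 1.48 / 1.656 = 89.4 %.

89.4 %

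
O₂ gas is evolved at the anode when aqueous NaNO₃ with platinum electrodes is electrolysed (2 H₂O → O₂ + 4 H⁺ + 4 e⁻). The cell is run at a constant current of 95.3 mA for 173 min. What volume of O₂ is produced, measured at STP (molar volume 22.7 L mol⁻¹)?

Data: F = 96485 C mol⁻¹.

Q = I·t = 0.09530 A × 10380 s = 989.2 C.
n(e⁻) = Q/F = 989.2 / 96485 = 0.01025 mol.
4 electrons are transferred per O₂ molecule, so n(O₂) = 0.01025 / 4 = 0.002563 mol.
V = n × V_m = 0.002563 × 22.7 = 0.0582 L.

0.0582 L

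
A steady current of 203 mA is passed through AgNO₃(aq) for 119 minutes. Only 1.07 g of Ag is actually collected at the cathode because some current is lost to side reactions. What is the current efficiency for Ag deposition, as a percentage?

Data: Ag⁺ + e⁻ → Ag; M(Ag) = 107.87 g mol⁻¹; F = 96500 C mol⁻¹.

66.0 %

Q = I·t = 0.2030 × 7140.0 = 1449 C; n(e⁻) = 1449/96500 = 0.01502 mol.
Theoretical n(Ag) = n(e⁻)/1 = 0.01502 mol, i.e. m_theo = 0.01502 × 107.87 = 1.620 g.
Efficiency = m_actual / m_theo = 1.07 / 1.620 = 66.0 %.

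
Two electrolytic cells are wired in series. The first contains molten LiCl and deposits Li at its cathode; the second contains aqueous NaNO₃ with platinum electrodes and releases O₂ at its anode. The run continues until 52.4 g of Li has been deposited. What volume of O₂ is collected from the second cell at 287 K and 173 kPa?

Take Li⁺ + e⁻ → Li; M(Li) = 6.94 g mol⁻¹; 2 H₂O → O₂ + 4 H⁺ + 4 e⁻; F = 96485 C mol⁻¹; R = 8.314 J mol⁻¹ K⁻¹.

n(Li) = 52.4 / 6.94 = 7.550 mol, so n(e⁻) = 1 × 7.550 = 7.550 mol.
The cells are in series, so the same 7.550 mol of electrons passes through the second cell.
2 H₂O → O₂ + 4 H⁺ + 4 e⁻ — 4 mol e⁻ per mol O₂, so n(O₂) = 7.550/4 = 1.888 mol.
V = nRT/P = (1.888 × 8.314 × 287) / (173 × 10³) = 0.0260 m³ = 26.0 L.

26.0 L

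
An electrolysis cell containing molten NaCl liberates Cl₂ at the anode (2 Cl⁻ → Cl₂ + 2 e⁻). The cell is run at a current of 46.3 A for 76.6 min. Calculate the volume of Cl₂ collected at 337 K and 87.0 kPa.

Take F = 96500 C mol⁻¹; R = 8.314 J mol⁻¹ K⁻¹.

35.5 L

Q = I·t = 46.30 A × 4596.0 s = 212800 C.
n(e⁻) = Q/F = 212800 / 96500 = 2.205 mol.
2 electrons are transferred per Cl₂ molecule, so n(Cl₂) = 2.205 / 2 = 1.103 mol.
V = nRT/P = (1.103 × 8.314 × 337) / (87.0 × 10³ Pa) = 0.0355 m³ = 35.5 L.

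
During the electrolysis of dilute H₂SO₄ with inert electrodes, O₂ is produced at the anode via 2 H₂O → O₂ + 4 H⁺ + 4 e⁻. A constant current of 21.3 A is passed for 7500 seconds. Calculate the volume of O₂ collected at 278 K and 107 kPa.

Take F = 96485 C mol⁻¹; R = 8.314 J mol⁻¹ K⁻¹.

8.94 L

Q = I·t = 21.30 A × 7500.0 s = 159800 C.
n(e⁻) = Q/F = 159800 / 96485 = 1.656 mol.
4 electrons are transferred per O₂ molecule, so n(O₂) = 1.656 / 4 = 0.4139 mol.
V = nRT/P = (0.4139 × 8.314 × 278) / (107 × 10³ Pa) = 0.00894 m³ = 8.94 L.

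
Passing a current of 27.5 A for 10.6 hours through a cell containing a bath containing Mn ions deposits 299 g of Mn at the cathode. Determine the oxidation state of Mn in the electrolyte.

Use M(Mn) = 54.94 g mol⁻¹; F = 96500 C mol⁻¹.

+2

Q = I·t = 27.50 A × 38160 s = 1049000 C, so n(e⁻) = 1049000/96500 = 10.87 mol.
n(Mn) deposited = 299 / 54.94 = 5.442 mol.
Electrons per atom = n(e⁻)/n(Mn) = 10.87 / 5.442 = 2.00 ≈ 2, so the ion is Mn²⁺.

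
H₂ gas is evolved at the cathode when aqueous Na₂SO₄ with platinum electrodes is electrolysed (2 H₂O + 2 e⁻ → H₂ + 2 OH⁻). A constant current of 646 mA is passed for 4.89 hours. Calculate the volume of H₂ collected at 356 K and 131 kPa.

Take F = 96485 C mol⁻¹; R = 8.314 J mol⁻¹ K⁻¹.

1.33 L

Q = I·t = 0.6460 A × 17604 s = 11370 C.
n(e⁻) = Q/F = 11370 / 96485 = 0.1179 mol.
2 electrons are transferred per H₂ molecule, so n(H₂) = 0.1179 / 2 = 0.05893 mol.
V = nRT/P = (0.05893 × 8.314 × 356) / (131 × 10³ Pa) = 0.00133 m³ = 1.33 L.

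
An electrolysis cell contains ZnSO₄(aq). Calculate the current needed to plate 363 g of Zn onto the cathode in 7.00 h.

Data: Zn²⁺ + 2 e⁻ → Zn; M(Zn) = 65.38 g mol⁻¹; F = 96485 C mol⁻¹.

42.5 A

n(Zn) = 363 / 65.38 = 5.552 mol.
n(e⁻) = 2 × 5.552 = 11.10 mol.
Q = n(e⁻)·F = 11.10 × 96485 = 1071000 C.
I = Q/t = 1071000 / 25200 s = 42.5 A.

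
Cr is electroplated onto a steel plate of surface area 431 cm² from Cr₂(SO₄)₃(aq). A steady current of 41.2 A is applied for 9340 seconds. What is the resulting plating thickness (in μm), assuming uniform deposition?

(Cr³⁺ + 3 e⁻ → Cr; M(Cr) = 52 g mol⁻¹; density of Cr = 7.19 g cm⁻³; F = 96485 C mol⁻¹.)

Q = I·t = 41.20 × 9340.0 = 384800 C; n(e⁻) = 3.988 mol.
n(Cr) = n(e⁻)/3 = 1.329 mol, so m = 1.329 × 52 = 69.13 g.
Volume = m/ρ = 69.13 / 7.19 = 9.615 cm³.
Thickness = V/A = 9.615 / 431 = 0.0223 cm = 223 μm.

223 μm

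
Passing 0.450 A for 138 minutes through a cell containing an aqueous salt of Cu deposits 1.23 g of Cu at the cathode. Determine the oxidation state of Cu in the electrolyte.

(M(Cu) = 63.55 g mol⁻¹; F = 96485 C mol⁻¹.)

+2

Q = I·t = 0.4500 A × 8280.0 s = 3726 C, so n(e⁻) = 3726/96485 = 0.03862 mol.
n(Cu) deposited = 1.23 / 63.55 = 0.01935 mol.
Electrons per atom = n(e⁻)/n(Cu) = 0.03862 / 0.01935 = 2.00 ≈ 2, so the ion is Cu²⁺.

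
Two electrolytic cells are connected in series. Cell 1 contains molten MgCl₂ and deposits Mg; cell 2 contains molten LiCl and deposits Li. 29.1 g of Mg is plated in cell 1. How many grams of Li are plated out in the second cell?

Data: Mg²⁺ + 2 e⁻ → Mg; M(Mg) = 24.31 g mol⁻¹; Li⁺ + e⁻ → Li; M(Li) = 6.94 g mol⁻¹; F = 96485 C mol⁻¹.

16.6 g

n(Mg) = 29.1 / 24.31 = 1.197 mol.
Since Mg²⁺ + 2 e⁻ → Mg, n(e⁻) passed = 2 × 1.197 = 2.394 mol.
Cells in series carry the same charge, so the same 2.394 mol of electrons passes through cell 2.
Li⁺ + e⁻ → Li, so n(Li) = 2.394 / 1 = 2.394 mol.
m(Li) = 2.394 × 6.94 = 16.6 g.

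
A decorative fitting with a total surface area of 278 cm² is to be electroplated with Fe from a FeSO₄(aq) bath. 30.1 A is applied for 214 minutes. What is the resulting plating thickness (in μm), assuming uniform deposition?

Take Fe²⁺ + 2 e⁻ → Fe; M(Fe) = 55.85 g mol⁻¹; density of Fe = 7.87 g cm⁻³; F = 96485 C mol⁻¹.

Q = I·t = 30.10 × 12840 = 386500 C; n(e⁻) = 4.006 mol.
n(Fe) = n(e⁻)/2 = 2.003 mol, so m = 2.003 × 55.85 = 111.9 g.
Volume = m/ρ = 111.9 / 7.87 = 14.21 cm³.
Thickness = V/A = 14.21 / 278 = 0.0511 cm = 511 μm.

511 μm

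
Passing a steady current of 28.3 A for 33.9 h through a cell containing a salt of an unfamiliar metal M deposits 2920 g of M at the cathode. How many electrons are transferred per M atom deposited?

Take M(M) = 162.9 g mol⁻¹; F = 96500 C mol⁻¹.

2

Q = I·t = 28.30 A × 122040 s = 3454000 C, so n(e⁻) = 3454000/96500 = 35.79 mol.
n(M) deposited = 2920 / 162.9 = 17.93 mol.
Electrons per atom = n(e⁻)/n(M) = 35.79 / 17.93 = 2.00 ≈ 2, so the ion is M²⁺.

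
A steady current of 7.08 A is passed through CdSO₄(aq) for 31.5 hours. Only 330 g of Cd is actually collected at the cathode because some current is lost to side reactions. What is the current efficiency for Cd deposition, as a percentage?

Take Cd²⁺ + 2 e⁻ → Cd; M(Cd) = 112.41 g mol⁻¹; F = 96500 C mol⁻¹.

70.6 %

Q = I·t = 7.080 × 113400 = 802900 C; n(e⁻) = 802900/96500 = 8.320 mol.
Theoretical n(Cd) = n(e⁻)/2 = 4.160 mol, i.e. m_theo = 4.160 × 112.41 = 467.6 g.
Efficiency = m_actual / m_theo = 330 / 467.6 = 70.6 %.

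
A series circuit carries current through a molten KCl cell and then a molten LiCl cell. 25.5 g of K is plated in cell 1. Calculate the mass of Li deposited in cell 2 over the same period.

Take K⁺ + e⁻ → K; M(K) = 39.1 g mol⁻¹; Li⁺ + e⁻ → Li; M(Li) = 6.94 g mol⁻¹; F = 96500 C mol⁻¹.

4.53 g

n(K) = 25.5 / 39.1 = 0.6522 mol.
Since K⁺ + e⁻ → K, n(e⁻) passed = 1 × 0.6522 = 0.6522 mol.
Cells in series carry the same charge, so the same 0.6522 mol of electrons passes through cell 2.
Li⁺ + e⁻ → Li, so n(Li) = 0.6522 / 1 = 0.6522 mol.
m(Li) = 0.6522 × 6.94 = 4.53 g.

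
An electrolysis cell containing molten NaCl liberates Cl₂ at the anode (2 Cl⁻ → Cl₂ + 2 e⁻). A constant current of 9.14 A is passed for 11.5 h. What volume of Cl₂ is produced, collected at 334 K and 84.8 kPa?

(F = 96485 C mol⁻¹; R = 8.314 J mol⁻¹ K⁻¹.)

64.2 L

Q = I·t = 9.140 A × 41400 s = 378400 C.
n(e⁻) = Q/F = 378400 / 96485 = 3.922 mol.
2 electrons are transferred per Cl₂ molecule, so n(Cl₂) = 3.922 / 2 = 1.961 mol.
V = nRT/P = (1.961 × 8.314 × 334) / (84.8 × 10³ Pa) = 0.0642 m³ = 64.2 L.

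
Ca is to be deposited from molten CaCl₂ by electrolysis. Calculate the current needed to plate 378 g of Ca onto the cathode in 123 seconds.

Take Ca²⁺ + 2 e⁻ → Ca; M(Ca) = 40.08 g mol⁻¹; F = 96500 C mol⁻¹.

14800 A

n(Ca) = 378 / 40.08 = 9.431 mol.
n(e⁻) = 2 × 9.431 = 18.86 mol.
Q = n(e⁻)·F = 18.86 × 96500 = 1820000 C.
I = Q/t = 1820000 / 123.00 s = 14800 A.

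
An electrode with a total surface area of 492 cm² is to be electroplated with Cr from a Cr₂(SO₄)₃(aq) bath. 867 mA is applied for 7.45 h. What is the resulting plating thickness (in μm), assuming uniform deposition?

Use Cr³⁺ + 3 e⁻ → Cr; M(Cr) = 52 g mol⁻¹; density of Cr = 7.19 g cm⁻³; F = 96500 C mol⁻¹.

Q = I·t = 0.8670 × 26820 = 23250 C; n(e⁻) = 0.2410 mol.
n(Cr) = n(e⁻)/3 = 0.08032 mol, so m = 0.08032 × 52 = 4.177 g.
Volume = m/ρ = 4.177 / 7.19 = 0.5809 cm³.
Thickness = V/A = 0.5809 / 492 = 0.00118 cm = 11.8 μm.

11.8 μm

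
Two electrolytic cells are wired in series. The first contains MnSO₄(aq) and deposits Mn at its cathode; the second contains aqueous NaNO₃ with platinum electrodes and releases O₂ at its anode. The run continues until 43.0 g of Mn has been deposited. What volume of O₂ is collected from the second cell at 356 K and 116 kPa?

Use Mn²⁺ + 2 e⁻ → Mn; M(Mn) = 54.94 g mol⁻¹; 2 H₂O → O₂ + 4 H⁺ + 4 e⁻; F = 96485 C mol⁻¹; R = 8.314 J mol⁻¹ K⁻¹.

9.99 L

n(Mn) = 43.0 / 54.94 = 0.7827 mol, so n(e⁻) = 2 × 0.7827 = 1.565 mol.
The cells are in series, so the same 1.565 mol of electrons passes through the second cell.
2 H₂O → O₂ + 4 H⁺ + 4 e⁻ — 4 mol e⁻ per mol O₂, so n(O₂) = 1.565/4 = 0.3913 mol.
V = nRT/P = (0.3913 × 8.314 × 356) / (116 × 10³) = 0.00999 m³ = 9.99 L.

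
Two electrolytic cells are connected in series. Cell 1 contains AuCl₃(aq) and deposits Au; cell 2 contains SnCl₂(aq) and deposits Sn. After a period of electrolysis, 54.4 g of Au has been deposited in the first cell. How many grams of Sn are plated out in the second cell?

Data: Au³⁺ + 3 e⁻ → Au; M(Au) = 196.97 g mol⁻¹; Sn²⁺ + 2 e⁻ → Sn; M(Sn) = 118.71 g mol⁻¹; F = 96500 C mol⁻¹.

49.2 g

n(Au) = 54.4 / 196.97 = 0.2762 mol.
Since Au³⁺ + 3 e⁻ → Au, n(e⁻) passed = 3 × 0.2762 = 0.8286 mol.
Cells in series carry the same charge, so the same 0.8286 mol of electrons passes through cell 2.
Sn²⁺ + 2 e⁻ → Sn, so n(Sn) = 0.8286 / 2 = 0.4143 mol.
m(Sn) = 0.4143 × 118.71 = 49.2 g.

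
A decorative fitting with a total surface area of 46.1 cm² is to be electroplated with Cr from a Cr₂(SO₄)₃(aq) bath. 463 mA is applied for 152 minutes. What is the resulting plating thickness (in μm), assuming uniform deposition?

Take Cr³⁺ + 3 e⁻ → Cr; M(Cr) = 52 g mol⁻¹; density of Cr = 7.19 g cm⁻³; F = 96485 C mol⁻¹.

22.9 μm

Q = I·t = 0.4630 × 9120.0 = 4223 C; n(e⁻) = 0.04376 mol.
n(Cr) = n(e⁻)/3 = 0.01459 mol, so m = 0.01459 × 52 = 0.7586 g.
Volume = m/ρ = 0.7586 / 7.19 = 0.1055 cm³.
Thickness = V/A = 0.1055 / 46.1 = 0.00229 cm = 22.9 μm.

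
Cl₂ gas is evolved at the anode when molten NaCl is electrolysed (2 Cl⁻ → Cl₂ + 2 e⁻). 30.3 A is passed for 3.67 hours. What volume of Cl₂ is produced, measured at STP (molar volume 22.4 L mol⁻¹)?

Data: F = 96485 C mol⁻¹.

46.5 L

Q = I·t = 30.30 A × 13212 s = 400300 C.
n(e⁻) = Q/F = 400300 / 96485 = 4.149 mol.
2 electrons are transferred per Cl₂ molecule, so n(Cl₂) = 4.149 / 2 = 2.075 mol.
V = n × V_m = 2.075 × 22.4 = 46.5 L.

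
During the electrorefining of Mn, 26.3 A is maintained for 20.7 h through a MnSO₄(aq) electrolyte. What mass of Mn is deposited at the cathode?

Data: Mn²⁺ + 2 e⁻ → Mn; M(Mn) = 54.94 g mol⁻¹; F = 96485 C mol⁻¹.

558 g

Q = I·t = 26.30 A × 74520 s = 1960000 C.
n(e⁻) = Q/F = 1960000 / 96485 = 20.31 mol.
Mn²⁺ + 2 e⁻ → Mn, so n(Mn) = n(e⁻)/2 = 10.16 mol.
m = n·M = 10.16 × 54.94 = 558 g.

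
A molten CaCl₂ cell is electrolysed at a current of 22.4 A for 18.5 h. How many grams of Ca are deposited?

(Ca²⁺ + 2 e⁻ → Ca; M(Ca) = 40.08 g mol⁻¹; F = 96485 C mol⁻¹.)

310 g

Q = I·t = 22.40 A × 66600 s = 1492000 C.
n(e⁻) = Q/F = 1492000 / 96485 = 15.46 mol.
Ca²⁺ + 2 e⁻ → Ca, so n(Ca) = n(e⁻)/2 = 7.731 mol.
m = n·M = 7.731 × 40.08 = 310 g.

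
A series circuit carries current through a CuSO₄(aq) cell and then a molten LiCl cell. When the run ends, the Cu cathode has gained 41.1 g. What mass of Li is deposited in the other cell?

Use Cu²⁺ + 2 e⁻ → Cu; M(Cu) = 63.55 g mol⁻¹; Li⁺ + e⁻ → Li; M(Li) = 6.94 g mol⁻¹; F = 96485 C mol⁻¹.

8.98 g

n(Cu) = 41.1 / 63.55 = 0.6467 mol.
Since Cu²⁺ + 2 e⁻ → Cu, n(e⁻) passed = 2 × 0.6467 = 1.293 mol.
Cells in series carry the same charge, so the same 1.293 mol of electrons passes through cell 2.
Li⁺ + e⁻ → Li, so n(Li) = 1.293 / 1 = 1.293 mol.
m(Li) = 1.293 × 6.94 = 8.98 g.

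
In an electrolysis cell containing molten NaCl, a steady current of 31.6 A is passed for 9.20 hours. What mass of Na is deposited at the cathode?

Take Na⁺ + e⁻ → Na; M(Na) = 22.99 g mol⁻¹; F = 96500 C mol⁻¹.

Q = I·t = 31.60 A × 33120 s = 1047000 C.
n(e⁻) = Q/F = 1047000 / 96500 = 10.85 mol.
Na⁺ + e⁻ → Na, so n(Na) = n(e⁻)/1 = 10.85 mol.
m = n·M = 10.85 × 22.99 = 249 g.

249 g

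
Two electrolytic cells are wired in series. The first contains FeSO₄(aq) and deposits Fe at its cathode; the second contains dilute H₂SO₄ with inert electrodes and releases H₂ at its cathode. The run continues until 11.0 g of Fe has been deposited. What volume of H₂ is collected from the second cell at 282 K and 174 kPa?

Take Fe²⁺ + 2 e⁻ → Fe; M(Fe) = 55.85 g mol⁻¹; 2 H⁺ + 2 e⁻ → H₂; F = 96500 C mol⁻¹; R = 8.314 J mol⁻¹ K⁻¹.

n(Fe) = 11.0 / 55.85 = 0.1970 mol, so n(e⁻) = 2 × 0.1970 = 0.3939 mol.
The cells are in series, so the same 0.3939 mol of electrons passes through the second cell.
2 H⁺ + 2 e⁻ → H₂ — 2 mol e⁻ per mol H₂, so n(H₂) = 0.3939/2 = 0.1970 mol.
V = nRT/P = (0.1970 × 8.314 × 282) / (174 × 10³) = 0.00265 m³ = 2.65 L.

2.65 L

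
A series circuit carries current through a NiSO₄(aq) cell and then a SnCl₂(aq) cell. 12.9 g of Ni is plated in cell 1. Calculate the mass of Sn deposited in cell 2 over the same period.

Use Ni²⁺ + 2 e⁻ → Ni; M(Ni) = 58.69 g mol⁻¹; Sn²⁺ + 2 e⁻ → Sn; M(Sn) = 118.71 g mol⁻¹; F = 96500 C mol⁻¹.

n(Ni) = 12.9 / 58.69 = 0.2198 mol.
Since Ni²⁺ + 2 e⁻ → Ni, n(e⁻) passed = 2 × 0.2198 = 0.4396 mol.
Cells in series carry the same charge, so the same 0.4396 mol of electrons passes through cell 2.
Sn²⁺ + 2 e⁻ → Sn, so n(Sn) = 0.4396 / 2 = 0.2198 mol.
m(Sn) = 0.2198 × 118.71 = 26.1 g.

26.1 g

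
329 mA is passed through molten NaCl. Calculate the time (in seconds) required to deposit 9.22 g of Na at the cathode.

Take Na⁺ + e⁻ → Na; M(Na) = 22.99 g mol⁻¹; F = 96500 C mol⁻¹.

n(Na) = m/M = 9.22 / 22.99 = 0.4010 mol.
Each Na atom requires 1 electron, so n(e⁻) = 1 × 0.4010 = 0.4010 mol.
Q = n(e⁻)·F = 0.4010 × 96500 = 38700 C.
t = Q/I = 38700 / 0.3290 A = 117600 s.

1.18 × 10⁵ s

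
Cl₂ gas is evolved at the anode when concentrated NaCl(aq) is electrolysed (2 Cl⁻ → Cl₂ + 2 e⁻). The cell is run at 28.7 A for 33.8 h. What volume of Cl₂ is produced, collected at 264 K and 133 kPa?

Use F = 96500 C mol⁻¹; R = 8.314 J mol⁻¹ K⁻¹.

Q = I·t = 28.70 A × 121680 s = 3492000 C.
n(e⁻) = Q/F = 3492000 / 96500 = 36.19 mol.
2 electrons are transferred per Cl₂ molecule, so n(Cl₂) = 36.19 / 2 = 18.09 mol.
V = nRT/P = (18.09 × 8.314 × 264) / (133 × 10³ Pa) = 0.299 m³ = 299 L.

299 L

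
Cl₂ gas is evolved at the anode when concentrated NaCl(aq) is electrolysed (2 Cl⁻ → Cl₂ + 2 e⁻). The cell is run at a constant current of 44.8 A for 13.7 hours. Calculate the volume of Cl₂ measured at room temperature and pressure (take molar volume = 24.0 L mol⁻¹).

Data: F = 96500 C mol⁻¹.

Q = I·t = 44.80 A × 49320 s = 2210000 C.
n(e⁻) = Q/F = 2210000 / 96500 = 22.90 mol.
2 electrons are transferred per Cl₂ molecule, so n(Cl₂) = 22.90 / 2 = 11.45 mol.
V = n × V_m = 11.45 × 24.0 = 275 L.

275 L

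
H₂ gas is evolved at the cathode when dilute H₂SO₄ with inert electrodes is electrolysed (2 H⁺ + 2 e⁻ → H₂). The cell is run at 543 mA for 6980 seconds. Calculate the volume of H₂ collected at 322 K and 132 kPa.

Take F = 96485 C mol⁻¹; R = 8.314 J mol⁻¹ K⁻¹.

0.398 L

Q = I·t = 0.5430 A × 6980.0 s = 3790 C.
n(e⁻) = Q/F = 3790 / 96485 = 0.03928 mol.
2 electrons are transferred per H₂ molecule, so n(H₂) = 0.03928 / 2 = 0.01964 mol.
V = nRT/P = (0.01964 × 8.314 × 322) / (132 × 10³ Pa) = 3.98 × 10⁻⁴ m³ = 0.398 L.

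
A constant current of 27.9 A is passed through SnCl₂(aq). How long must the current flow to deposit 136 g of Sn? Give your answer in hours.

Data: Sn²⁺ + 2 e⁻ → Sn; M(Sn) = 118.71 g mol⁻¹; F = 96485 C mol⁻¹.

2.20 h

n(Sn) = m/M = 136 / 118.71 = 1.146 mol.
Each Sn atom requires 2 electrons, so n(e⁻) = 2 × 1.146 = 2.291 mol.
Q = n(e⁻)·F = 2.291 × 96485 = 221100 C.
t = Q/I = 221100 / 27.90 A = 7924 s = 2.20 h.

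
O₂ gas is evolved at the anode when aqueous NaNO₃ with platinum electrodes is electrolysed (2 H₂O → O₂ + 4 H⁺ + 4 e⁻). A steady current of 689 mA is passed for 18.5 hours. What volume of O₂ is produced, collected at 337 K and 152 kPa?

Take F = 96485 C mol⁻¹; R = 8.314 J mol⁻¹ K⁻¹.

Q = I·t = 0.6890 A × 66600 s = 45890 C.
n(e⁻) = Q/F = 45890 / 96485 = 0.4756 mol.
4 electrons are transferred per O₂ molecule, so n(O₂) = 0.4756 / 4 = 0.1189 mol.
V = nRT/P = (0.1189 × 8.314 × 337) / (152 × 10³ Pa) = 0.00219 m³ = 2.19 L.

2.19 L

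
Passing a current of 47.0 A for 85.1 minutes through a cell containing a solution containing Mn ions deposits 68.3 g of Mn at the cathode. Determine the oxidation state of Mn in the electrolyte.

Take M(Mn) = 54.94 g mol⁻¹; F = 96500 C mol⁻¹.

+2

Q = I·t = 47.00 A × 5106.0 s = 240000 C, so n(e⁻) = 240000/96500 = 2.487 mol.
n(Mn) deposited = 68.3 / 54.94 = 1.243 mol.
Electrons per atom = n(e⁻)/n(Mn) = 2.487 / 1.243 = 2.00 ≈ 2, so the ion is Mn²⁺.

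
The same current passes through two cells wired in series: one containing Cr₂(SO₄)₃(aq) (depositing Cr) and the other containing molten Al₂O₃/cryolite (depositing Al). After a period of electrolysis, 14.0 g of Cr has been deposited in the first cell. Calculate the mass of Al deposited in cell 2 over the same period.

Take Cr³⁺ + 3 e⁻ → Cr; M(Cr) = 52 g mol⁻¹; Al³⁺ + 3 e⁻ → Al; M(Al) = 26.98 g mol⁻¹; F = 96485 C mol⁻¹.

n(Cr) = 14.0 / 52 = 0.2692 mol.
Since Cr³⁺ + 3 e⁻ → Cr, n(e⁻) passed = 3 × 0.2692 = 0.8077 mol.
Cells in series carry the same charge, so the same 0.8077 mol of electrons passes through cell 2.
Al³⁺ + 3 e⁻ → Al, so n(Al) = 0.8077 / 3 = 0.2692 mol.
m(Al) = 0.2692 × 26.98 = 7.26 g.

7.26 g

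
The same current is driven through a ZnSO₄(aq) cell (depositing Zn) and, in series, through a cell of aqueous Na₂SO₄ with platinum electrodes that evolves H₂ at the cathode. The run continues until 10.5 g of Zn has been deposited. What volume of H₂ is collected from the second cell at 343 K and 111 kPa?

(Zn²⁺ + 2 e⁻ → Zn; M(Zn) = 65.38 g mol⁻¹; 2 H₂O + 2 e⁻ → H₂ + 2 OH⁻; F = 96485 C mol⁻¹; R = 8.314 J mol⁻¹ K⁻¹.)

n(Zn) = 10.5 / 65.38 = 0.1606 mol, so n(e⁻) = 2 × 0.1606 = 0.3212 mol.
The cells are in series, so the same 0.3212 mol of electrons passes through the second cell.
2 H₂O + 2 e⁻ → H₂ + 2 OH⁻ — 2 mol e⁻ per mol H₂, so n(H₂) = 0.3212/2 = 0.1606 mol.
V = nRT/P = (0.1606 × 8.314 × 343) / (111 × 10³) = 0.00413 m³ = 4.13 L.

4.13 L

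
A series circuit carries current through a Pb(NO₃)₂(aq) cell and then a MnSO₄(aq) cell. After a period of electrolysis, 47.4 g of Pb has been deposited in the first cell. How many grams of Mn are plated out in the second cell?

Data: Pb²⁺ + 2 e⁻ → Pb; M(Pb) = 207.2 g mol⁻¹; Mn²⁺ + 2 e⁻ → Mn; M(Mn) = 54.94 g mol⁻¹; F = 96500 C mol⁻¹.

12.6 g

n(Pb) = 47.4 / 207.2 = 0.2288 mol.
Since Pb²⁺ + 2 e⁻ → Pb, n(e⁻) passed = 2 × 0.2288 = 0.4575 mol.
Cells in series carry the same charge, so the same 0.4575 mol of electrons passes through cell 2.
Mn²⁺ + 2 e⁻ → Mn, so n(Mn) = 0.4575 / 2 = 0.2288 mol.
m(Mn) = 0.2288 × 54.94 = 12.6 g.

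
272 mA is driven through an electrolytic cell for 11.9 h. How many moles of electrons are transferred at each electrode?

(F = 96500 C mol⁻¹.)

0.121 mol

Q = I·t = 0.2720 A × 42840 s = 11650 C.
n(e⁻) = Q/F = 11650 / 96500 = 0.121 mol.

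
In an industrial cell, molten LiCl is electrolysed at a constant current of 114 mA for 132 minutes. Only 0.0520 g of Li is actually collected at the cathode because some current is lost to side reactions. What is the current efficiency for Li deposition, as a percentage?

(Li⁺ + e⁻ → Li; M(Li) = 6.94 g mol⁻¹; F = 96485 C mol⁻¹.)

80.1 %

Q = I·t = 0.1140 × 7920.0 = 902.9 C; n(e⁻) = 902.9/96485 = 0.009358 mol.
Theoretical n(Li) = n(e⁻)/1 = 0.009358 mol, i.e. m_theo = 0.009358 × 6.94 = 0.06494 g.
Efficiency = m_actual / m_theo = 0.0520 / 0.06494 = 80.1 %.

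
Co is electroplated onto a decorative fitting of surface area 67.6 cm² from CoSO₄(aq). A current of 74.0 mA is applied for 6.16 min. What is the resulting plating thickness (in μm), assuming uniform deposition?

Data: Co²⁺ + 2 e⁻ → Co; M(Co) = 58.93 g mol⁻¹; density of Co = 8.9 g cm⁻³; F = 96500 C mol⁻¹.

0.139 μm

Q = I·t = 0.07400 × 369.60 = 27.35 C; n(e⁻) = 0.0002834 mol.
n(Co) = n(e⁻)/2 = 0.0001417 mol, so m = 0.0001417 × 58.93 = 0.008351 g.
Volume = m/ρ = 0.008351 / 8.9 = 0.0009383 cm³.
Thickness = V/A = 0.0009383 / 67.6 = 1.39 × 10⁻⁵ cm = 0.139 μm.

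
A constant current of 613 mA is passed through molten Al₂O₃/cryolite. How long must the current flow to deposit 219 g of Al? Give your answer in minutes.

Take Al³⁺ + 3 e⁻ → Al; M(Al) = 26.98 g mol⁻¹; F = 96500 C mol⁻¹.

63900 min

n(Al) = m/M = 219 / 26.98 = 8.117 mol.
Each Al atom requires 3 electrons, so n(e⁻) = 3 × 8.117 = 24.35 mol.
Q = n(e⁻)·F = 24.35 × 96500 = 2350000 C.
t = Q/I = 2350000 / 0.6130 A = 3833000 s = 63900 min.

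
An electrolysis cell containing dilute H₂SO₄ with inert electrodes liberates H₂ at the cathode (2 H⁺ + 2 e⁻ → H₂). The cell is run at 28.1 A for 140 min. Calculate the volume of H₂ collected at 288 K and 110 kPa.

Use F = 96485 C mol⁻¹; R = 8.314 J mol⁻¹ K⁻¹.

26.6 L

Q = I·t = 28.10 A × 8400.0 s = 236000 C.
n(e⁻) = Q/F = 236000 / 96485 = 2.446 mol.
2 electrons are transferred per H₂ molecule, so n(H₂) = 2.446 / 2 = 1.223 mol.
V = nRT/P = (1.223 × 8.314 × 288) / (110 × 10³ Pa) = 0.0266 m³ = 26.6 L.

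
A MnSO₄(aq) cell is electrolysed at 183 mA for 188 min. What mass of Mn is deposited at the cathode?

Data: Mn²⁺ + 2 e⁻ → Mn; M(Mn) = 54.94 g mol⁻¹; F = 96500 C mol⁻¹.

0.588 g

Q = I·t = 0.1830 A × 11280 s = 2064 C.
n(e⁻) = Q/F = 2064 / 96500 = 0.02139 mol.
Mn²⁺ + 2 e⁻ → Mn, so n(Mn) = n(e⁻)/2 = 0.01070 mol.
m = n·M = 0.01070 × 54.94 = 0.588 g.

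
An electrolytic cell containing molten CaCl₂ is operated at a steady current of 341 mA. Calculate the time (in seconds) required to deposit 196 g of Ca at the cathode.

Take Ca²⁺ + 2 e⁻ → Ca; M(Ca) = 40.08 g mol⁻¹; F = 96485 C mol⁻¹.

n(Ca) = m/M = 196 / 40.08 = 4.890 mol.
Each Ca atom requires 2 electrons, so n(e⁻) = 2 × 4.890 = 9.780 mol.
Q = n(e⁻)·F = 9.780 × 96485 = 943700 C.
t = Q/I = 943700 / 0.3410 A = 2767000 s.

2.77 × 10⁶ s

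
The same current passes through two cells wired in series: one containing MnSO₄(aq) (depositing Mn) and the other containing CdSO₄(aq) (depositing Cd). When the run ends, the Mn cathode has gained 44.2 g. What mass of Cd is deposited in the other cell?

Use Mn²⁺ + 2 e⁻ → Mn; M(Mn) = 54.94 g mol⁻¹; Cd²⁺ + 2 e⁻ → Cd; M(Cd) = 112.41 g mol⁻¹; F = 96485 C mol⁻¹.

n(Mn) = 44.2 / 54.94 = 0.8045 mol.
Since Mn²⁺ + 2 e⁻ → Mn, n(e⁻) passed = 2 × 0.8045 = 1.609 mol.
Cells in series carry the same charge, so the same 1.609 mol of electrons passes through cell 2.
Cd²⁺ + 2 e⁻ → Cd, so n(Cd) = 1.609 / 2 = 0.8045 mol.
m(Cd) = 0.8045 × 112.41 = 90.4 g.

90.4 g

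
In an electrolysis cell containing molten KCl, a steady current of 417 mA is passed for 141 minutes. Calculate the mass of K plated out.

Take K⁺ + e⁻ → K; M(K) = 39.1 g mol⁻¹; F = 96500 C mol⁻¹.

Q = I·t = 0.4170 A × 8460.0 s = 3528 C.
n(e⁻) = Q/F = 3528 / 96500 = 0.03656 mol.
K⁺ + e⁻ → K, so n(K) = n(e⁻)/1 = 0.03656 mol.
m = n·M = 0.03656 × 39.1 = 1.43 g.

1.43 g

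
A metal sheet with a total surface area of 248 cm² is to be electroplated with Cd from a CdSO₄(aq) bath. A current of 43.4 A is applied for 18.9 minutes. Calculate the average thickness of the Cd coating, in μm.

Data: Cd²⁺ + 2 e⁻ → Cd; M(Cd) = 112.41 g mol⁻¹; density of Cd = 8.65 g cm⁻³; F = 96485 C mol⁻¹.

Q = I·t = 43.40 × 1134.0 = 49220 C; n(e⁻) = 0.5101 mol.
n(Cd) = n(e⁻)/2 = 0.2550 mol, so m = 0.2550 × 112.41 = 28.67 g.
Volume = m/ρ = 28.67 / 8.65 = 3.314 cm³.
Thickness = V/A = 3.314 / 248 = 0.0134 cm = 134 μm.

134 μm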